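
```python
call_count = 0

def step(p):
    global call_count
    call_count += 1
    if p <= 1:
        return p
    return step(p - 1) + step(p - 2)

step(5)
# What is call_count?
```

Calls(p) = 1 + Calls(p-1) + Calls(p-2); Calls(0)=Calls(1)=1. For p=5 this gives 15.

Answer: 15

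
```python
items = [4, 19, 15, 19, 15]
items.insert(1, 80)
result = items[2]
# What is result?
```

Trace:
`items = [4, 19, 15, 19, 15]` → items = [4, 19, 15, 19, 15]
`items.insert(1, 80)` → items = [4, 80, 19, 15, 19, 15]
`result = items[2]` → result = 19
So result = 19

Answer: 19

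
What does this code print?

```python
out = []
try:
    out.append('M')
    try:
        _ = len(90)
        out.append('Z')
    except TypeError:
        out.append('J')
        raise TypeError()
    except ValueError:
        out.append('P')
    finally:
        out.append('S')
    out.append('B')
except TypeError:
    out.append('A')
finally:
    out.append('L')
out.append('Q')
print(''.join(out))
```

Execution trace: 'M' (try body) → 'J' (inner except TypeError) → 'S' (inner finally) → 'A' (except TypeError) → 'L' (finally) → 'Q' (after the try/except). Output: MJSALQ

Answer: MJSALQ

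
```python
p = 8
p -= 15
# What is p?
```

Trace:
`p = 8` → p = 8
`p -= 15` → p = -7
So p = -7

Answer: -7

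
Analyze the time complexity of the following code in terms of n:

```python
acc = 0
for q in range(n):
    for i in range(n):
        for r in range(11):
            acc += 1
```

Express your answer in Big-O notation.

Each loop level contributes: n × n × 1. Multiplying the contributions gives O(n^2).

Answer: O(n^2)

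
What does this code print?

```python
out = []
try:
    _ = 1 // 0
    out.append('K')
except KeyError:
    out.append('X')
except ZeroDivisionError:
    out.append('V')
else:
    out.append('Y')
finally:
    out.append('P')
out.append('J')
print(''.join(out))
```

Execution trace: 'V' (except ZeroDivisionError) → 'P' (finally) → 'J' (after the try/except). Output: VPJ

Answer: VPJ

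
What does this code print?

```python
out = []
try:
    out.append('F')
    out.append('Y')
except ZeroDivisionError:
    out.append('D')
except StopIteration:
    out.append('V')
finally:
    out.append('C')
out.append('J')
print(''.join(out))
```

Execution trace: 'F' (try body) → 'Y' (try body, no exception) → 'C' (finally) → 'J' (after the try/except). Output: FYCJ

Answer: FYCJ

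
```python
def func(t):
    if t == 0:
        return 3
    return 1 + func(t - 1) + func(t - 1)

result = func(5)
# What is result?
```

func(t) = 1 + 2·func(t-1), func(0)=3. Closed form: (3+1)·2^5 - 1 = 127.

Answer: 127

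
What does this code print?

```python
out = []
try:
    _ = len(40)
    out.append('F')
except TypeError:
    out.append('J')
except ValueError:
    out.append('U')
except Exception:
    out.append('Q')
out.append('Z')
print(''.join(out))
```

Execution trace: 'J' (except TypeError) → 'Z' (after the try/except). Output: JZ

Answer: JZ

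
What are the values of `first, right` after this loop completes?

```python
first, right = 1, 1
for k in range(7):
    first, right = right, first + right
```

Fibonacci: after 7 iterations
`first, right` takes the values: (1, 1) → (1, 2) → (2, 3) → (3, 5) → (5, 8) → (8, 13) → (13, 21) → (21, 34)

Answer: 21, 34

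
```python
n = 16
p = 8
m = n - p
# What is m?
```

Trace:
`n = 16` → n = 16
`p = 8` → p = 8
`m = n - p` → m = 8
So m = 8

Answer: 8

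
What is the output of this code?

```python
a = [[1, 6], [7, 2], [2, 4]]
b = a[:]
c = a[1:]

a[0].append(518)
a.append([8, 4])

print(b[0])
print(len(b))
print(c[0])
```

Key concept: slice with nested mutation.
Step by step:
`a = [[1, 6], [7, 2], [2, 4]]` → a = [[1, 6], [7, 2], [2, 4]]
`b = a[:]` → b = [[1, 6], [7, 2], [2, 4]]
`c = a[1:]` → c = [[7, 2], [2, 4]]
`a[0].append(518)` → a = [[1, 6, 518], [7, 2], [2, 4]]; b = [[1, 6, 518], [7, 2], [2, 4]]
`a.append([8, 4])` → a = [[1, 6, 518], [7, 2], [2, 4], [8, 4]]
`print(b[0])` → prints [1, 6, 518]
`print(len(b))` → prints 3
`print(c[0])` → prints [7, 2]

Answer:
[1, 6, 518]
3
[7, 2]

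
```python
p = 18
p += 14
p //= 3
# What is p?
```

Trace:
`p = 18` → p = 18
`p += 14` → p = 32
`p //= 3` → p = 10
So p = 10

Answer: 10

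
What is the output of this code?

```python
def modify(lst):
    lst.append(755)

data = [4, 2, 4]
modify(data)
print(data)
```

Key concept: function modifies passed list.
Step by step:
`data = [4, 2, 4]` → data = [4, 2, 4]
`modify(data)` → data = [4, 2, 4, 755]
`print(data)` → prints [4, 2, 4, 755]

Answer: [4, 2, 4, 755]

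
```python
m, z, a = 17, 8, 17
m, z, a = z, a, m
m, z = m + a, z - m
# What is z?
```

Trace:
`m, z, a = 17, 8, 17` → m = 17; z = 8; a = 17
`m, z, a = z, a, m` → m = 8; z = 17; a = 17
`m, z = m + a, z - m` → m = 25; z = 9
So z = 9

Answer: 9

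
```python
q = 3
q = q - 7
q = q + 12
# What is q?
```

Trace:
`q = 3` → q = 3
`q = q - 7` → q = -4
`q = q + 12` → q = 8
So q = 8

Answer: 8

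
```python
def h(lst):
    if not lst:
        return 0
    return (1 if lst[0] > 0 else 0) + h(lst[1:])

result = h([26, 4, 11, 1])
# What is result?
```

Count of positive elements in [26, 4, 11, 1] = 4

Answer: 4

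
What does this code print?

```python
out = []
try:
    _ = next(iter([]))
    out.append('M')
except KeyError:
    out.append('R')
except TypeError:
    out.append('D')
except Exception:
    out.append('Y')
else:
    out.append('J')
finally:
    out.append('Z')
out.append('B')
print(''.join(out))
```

Execution trace: 'Y' (except Exception) → 'Z' (finally) → 'B' (after the try/except). Output: YZB

Answer: YZB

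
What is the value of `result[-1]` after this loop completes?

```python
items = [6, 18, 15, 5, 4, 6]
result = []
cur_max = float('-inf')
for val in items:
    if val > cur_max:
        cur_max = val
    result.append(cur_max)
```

Running max ends at 18
`result` takes the values: [] → [6] → [6, 18] → [6, 18, 18] → [6, 18, 18, 18] → [6, 18, 18, 18, 18] → [6, 18, 18, 18, 18, 18]
So `result[-1]` = 18

Answer: 18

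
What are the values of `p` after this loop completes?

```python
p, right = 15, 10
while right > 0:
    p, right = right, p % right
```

GCD of 15 and 10
`p` takes the values: 15 → 10 → 5

Answer: 5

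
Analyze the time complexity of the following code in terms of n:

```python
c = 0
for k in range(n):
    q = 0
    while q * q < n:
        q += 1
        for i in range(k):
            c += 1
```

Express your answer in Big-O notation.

Each loop level contributes: n × √n × n. Multiplying the contributions gives O(n^2√n).

Answer: O(n^2√n)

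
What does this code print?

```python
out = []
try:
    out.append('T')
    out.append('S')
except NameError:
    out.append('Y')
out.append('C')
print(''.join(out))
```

Execution trace: 'T' (try body) → 'S' (try body, no exception) → 'C' (after the try/except). Output: TSC

Answer: TSC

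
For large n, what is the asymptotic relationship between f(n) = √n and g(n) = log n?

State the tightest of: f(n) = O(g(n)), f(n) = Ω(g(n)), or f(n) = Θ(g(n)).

√n vs log n: f(n) = Ω(g(n)) but not O(g(n)) — √n grows strictly faster than log n.

Answer: f(n) = Ω(g(n)) but not O(g(n)) — √n grows strictly faster than log n.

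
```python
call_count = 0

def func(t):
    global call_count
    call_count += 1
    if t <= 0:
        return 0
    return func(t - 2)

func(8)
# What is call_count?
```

Linear recursion stepping by 2: 5 calls from t=8 down to ≤0.

Answer: 5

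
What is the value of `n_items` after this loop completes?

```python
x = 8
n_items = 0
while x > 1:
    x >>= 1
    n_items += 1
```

Count right shifts until 1
`n_items` takes the values: 0 → 1 → 2 → 3

Answer: 3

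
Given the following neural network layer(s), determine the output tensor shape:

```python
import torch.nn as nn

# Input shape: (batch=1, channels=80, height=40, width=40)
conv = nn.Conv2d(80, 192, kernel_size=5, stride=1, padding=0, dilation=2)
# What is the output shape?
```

Input: (1, 80, 40, 40) -> Output: (1, 192, 32, 32)

Answer: (1, 192, 32, 32)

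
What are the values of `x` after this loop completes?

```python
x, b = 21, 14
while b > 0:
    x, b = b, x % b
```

GCD of 21 and 14
`x` takes the values: 21 → 14 → 7

Answer: 7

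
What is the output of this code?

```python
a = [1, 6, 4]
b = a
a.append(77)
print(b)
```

Key concept: basic list aliasing.
Step by step:
`a = [1, 6, 4]` → a = [1, 6, 4]
`b = a` → b = [1, 6, 4] (same object as a)
`a.append(77)` → a = [1, 6, 4, 77] (same object as b); b = [1, 6, 4, 77] (same object as a)
`print(b)` → prints [1, 6, 4, 77]

Answer: [1, 6, 4, 77]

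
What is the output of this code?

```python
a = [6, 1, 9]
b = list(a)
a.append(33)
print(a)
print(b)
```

Key concept: list() constructor creates copy.
Step by step:
`a = [6, 1, 9]` → a = [6, 1, 9]
`b = list(a)` → b = [6, 1, 9]
`a.append(33)` → a = [6, 1, 9, 33]
`print(a)` → prints [6, 1, 9, 33]
`print(b)` → prints [6, 1, 9]

Answer:
[6, 1, 9, 33]
[6, 1, 9]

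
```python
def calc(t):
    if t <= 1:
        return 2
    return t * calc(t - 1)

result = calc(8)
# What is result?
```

calc(8) = 8 * 7 * 6 * 5 * 4 * 3 * 2 * 2 = 80640

Answer: 80640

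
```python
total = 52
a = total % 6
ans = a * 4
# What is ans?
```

Trace:
`total = 52` → total = 52
`a = total % 6` → a = 4
`ans = a * 4` → ans = 16
So ans = 16

Answer: 16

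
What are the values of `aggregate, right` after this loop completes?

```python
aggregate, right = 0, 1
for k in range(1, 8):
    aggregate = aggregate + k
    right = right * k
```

Sum and factorial of 1 to 7
`aggregate, right` takes the values: (0, 1) → (1, 1) → (3, 1) → (3, 2) → (6, 2) → (6, 6) → (10, 6) → (10, 24) → (15, 24) → (15, 120) → (21, 120) → (21, 720) → (28, 720) → (28, 5040)

Answer: 28, 5040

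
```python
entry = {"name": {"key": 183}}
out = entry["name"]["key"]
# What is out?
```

Trace:
`entry = {"name": {"key": 183}}` → entry = {'name': {'key': 183}}
`out = entry["name"]["key"]` → out = 183
So out = 183

Answer: 183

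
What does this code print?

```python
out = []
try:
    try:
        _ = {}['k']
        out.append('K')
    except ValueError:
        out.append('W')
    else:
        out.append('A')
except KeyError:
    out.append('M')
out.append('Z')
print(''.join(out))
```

Execution trace: 'M' (outer except KeyError) → 'Z' (after the try/except). Output: MZ

Answer: MZ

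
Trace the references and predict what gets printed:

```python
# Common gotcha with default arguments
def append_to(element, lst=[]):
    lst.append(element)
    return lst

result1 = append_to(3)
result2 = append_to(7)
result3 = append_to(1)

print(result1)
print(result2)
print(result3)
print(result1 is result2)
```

Key concept: mutable default argument gotcha.
Step by step:
`result1 = append_to(3)` → result1 = [3]
`result2 = append_to(7)` → result1 = [3, 7] (same object as result2); result2 = [3, 7] (same object as result1)
`result3 = append_to(1)` → result1 = [3, 7, 1] (same object as result2, result3); result2 = [3, 7, 1] (same object as result1, result3); result3 = [3, 7, 1] (same object as result1, result2)
`print(result1)` → prints [3, 7, 1]
`print(result2)` → prints [3, 7, 1]
`print(result3)` → prints [3, 7, 1]
`print(result1 is result2)` → prints True

Answer:
[3, 7, 1]
[3, 7, 1]
[3, 7, 1]
True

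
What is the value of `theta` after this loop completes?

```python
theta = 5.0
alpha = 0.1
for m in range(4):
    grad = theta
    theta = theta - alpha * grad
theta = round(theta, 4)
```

Gradient descent: w = 5.0 * (1 - 0.1)^4
`theta` takes the values: 5.0 → 4.5 → 4.05 → 3.645 → 3.2805

Answer: 3.2805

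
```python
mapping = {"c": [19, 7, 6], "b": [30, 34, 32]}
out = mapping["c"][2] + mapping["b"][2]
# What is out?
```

Trace:
`mapping = {"c": [19, 7, 6], "b": [30, 34, 32]}` → mapping = {'c': [19, 7, 6], 'b': [30, 34, 32]}
`out = mapping["c"][2] + mapping["b"][2]` → out = 38
So out = 38

Answer: 38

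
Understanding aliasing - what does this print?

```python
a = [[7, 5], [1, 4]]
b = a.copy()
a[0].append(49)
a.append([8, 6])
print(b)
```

Key concept: shallow copy with nested lists.
Step by step:
`a = [[7, 5], [1, 4]]` → a = [[7, 5], [1, 4]]
`b = a.copy()` → b = [[7, 5], [1, 4]]
`a[0].append(49)` → a = [[7, 5, 49], [1, 4]]; b = [[7, 5, 49], [1, 4]]
`a.append([8, 6])` → a = [[7, 5, 49], [1, 4], [8, 6]]
`print(b)` → prints [[7, 5, 49], [1, 4]]

Answer: [[7, 5, 49], [1, 4]]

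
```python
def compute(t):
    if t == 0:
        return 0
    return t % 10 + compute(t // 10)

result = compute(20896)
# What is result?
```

Sum of digits of 20896: 6 + 9 + 8 + 0 + 2 = 25

Answer: 25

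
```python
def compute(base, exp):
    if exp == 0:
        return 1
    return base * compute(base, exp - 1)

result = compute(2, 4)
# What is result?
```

compute(2, 4) = 2 * 2 * 2 * 2 = 16

Answer: 16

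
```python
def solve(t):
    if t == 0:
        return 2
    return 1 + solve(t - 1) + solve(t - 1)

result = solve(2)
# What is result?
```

solve(t) = 1 + 2·solve(t-1), solve(0)=2. Closed form: (2+1)·2^2 - 1 = 11.

Answer: 11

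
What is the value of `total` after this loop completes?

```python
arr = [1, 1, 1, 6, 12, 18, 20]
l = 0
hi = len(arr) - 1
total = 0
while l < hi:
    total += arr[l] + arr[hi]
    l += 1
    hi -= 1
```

Sum of pairs from ends
`total` takes the values: 0 → 21 → 40 → 53

Answer: 53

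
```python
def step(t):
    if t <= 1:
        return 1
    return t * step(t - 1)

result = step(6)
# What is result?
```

step(6) = 6 * 5 * 4 * 3 * 2 * 1 = 720

Answer: 720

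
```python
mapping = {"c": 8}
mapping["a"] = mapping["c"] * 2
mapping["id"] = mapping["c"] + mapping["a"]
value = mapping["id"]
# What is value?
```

Trace:
`mapping = {"c": 8}` → mapping = {'c': 8}
`mapping["a"] = mapping["c"] * 2` → mapping = {'c': 8, 'a': 16}
`mapping["id"] = mapping["c"] + mapping["a"]` → mapping = {'c': 8, 'a': 16, 'id': 24}
`value = mapping["id"]` → value = 24
So value = 24

Answer: 24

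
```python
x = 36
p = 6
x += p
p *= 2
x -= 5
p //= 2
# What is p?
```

Trace:
`x = 36` → x = 36
`p = 6` → p = 6
`x += p` → x = 42
`p *= 2` → p = 12
`x -= 5` → x = 37
`p //= 2` → p = 6
So p = 6

Answer: 6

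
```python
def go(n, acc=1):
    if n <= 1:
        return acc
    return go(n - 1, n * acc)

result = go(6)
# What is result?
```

Accumulator trace (n, acc): (6, 1) -> (5, 6) -> (4, 30) -> (3, 120) -> (2, 360) -> (1, 720) -> return 720

Answer: 720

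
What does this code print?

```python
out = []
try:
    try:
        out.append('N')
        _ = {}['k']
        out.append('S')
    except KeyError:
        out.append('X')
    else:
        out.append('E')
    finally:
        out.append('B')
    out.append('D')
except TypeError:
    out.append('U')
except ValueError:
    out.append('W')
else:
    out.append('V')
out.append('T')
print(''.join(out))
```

Execution trace: 'N' (inner try body) → 'X' (inner except KeyError) → 'B' (inner finally) → 'D' (try body, no exception) → 'V' (else) → 'T' (after the try/except). Output: NXBDVT

Answer: NXBDVT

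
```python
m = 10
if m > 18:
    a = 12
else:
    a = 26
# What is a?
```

Trace:
`m = 10` → m = 10
`if m > 18: ...` → m > 18 is False, take else branch → a = 26
So a = 26

Answer: 26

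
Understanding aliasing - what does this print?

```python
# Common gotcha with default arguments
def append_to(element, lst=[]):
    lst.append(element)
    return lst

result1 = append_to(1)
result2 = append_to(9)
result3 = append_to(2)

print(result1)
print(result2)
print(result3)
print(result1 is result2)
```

Key concept: mutable default argument gotcha.
Step by step:
`result1 = append_to(1)` → result1 = [1]
`result2 = append_to(9)` → result1 = [1, 9] (same object as result2); result2 = [1, 9] (same object as result1)
`result3 = append_to(2)` → result1 = [1, 9, 2] (same object as result2, result3); result2 = [1, 9, 2] (same object as result1, result3); result3 = [1, 9, 2] (same object as result1, result2)
`print(result1)` → prints [1, 9, 2]
`print(result2)` → prints [1, 9, 2]
`print(result3)` → prints [1, 9, 2]
`print(result1 is result2)` → prints True

Answer:
[1, 9, 2]
[1, 9, 2]
[1, 9, 2]
True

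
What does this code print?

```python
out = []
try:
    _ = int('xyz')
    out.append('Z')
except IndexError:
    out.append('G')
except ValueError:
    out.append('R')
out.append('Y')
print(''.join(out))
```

Execution trace: 'R' (except ValueError) → 'Y' (after the try/except). Output: RY

Answer: RY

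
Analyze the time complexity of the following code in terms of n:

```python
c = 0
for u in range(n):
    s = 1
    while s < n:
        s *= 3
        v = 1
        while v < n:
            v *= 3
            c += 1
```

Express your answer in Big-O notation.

Each loop level contributes: n × log n × log n. Multiplying the contributions gives O(n log² n).

Answer: O(n log² n)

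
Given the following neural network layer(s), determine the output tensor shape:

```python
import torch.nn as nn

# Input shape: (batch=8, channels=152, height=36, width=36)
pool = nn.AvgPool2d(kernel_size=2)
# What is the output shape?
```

Input: (8, 152, 36, 36) -> Output: (8, 152, 18, 18)

Answer: (8, 152, 18, 18)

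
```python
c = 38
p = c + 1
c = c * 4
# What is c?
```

Trace:
`c = 38` → c = 38
`p = c + 1` → p = 39
`c = c * 4` → c = 152
So c = 152

Answer: 152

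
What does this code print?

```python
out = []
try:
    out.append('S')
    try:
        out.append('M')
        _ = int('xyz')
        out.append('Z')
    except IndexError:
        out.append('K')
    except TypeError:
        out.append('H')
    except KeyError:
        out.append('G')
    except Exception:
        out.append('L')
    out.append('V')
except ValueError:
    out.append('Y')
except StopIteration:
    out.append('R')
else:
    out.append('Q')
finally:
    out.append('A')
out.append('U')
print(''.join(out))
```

Execution trace: 'S' (try body) → 'M' (inner try body) → 'L' (inner except Exception) → 'V' (try body, no exception) → 'Q' (else) → 'A' (finally) → 'U' (after the try/except). Output: SMLVQAU

Answer: SMLVQAU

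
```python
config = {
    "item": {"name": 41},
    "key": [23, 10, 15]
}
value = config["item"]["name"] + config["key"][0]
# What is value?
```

Trace:
`config = { ...` → config = {'item': {'name': 41}, 'key': [23, 10, 15]}
`value = config["item"]["name"] + config["key"][0]` → value = 64
So value = 64

Answer: 64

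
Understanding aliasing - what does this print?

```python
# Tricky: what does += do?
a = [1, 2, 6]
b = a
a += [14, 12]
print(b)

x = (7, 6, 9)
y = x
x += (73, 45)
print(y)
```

Key concept: += behavior differs for mutable vs immutable.
Step by step:
`a = [1, 2, 6]` → a = [1, 2, 6]
`b = a` → b = [1, 2, 6] (same object as a)
`a += [14, 12]` → a = [1, 2, 6, 14, 12] (same object as b); b = [1, 2, 6, 14, 12] (same object as a)
`print(b)` → prints [1, 2, 6, 14, 12]
`x = (7, 6, 9)` → x = (7, 6, 9)
`y = x` → y = (7, 6, 9)
`x += (73, 45)` → x = (7, 6, 9, 73, 45)
`print(y)` → prints (7, 6, 9)

Answer:
[1, 2, 6, 14, 12]
(7, 6, 9)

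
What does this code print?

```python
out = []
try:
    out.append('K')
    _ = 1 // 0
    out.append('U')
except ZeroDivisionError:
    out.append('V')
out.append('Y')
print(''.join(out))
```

Execution trace: 'K' (try body) → 'V' (except ZeroDivisionError) → 'Y' (after the try/except). Output: KVY

Answer: KVY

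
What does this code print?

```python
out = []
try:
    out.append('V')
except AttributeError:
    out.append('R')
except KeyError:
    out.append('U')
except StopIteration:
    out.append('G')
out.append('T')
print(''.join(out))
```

Execution trace: 'V' (try body, no exception) → 'T' (after the try/except). Output: VT

Answer: VT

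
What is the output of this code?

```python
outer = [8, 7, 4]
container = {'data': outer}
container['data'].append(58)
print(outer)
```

Key concept: dict holds reference to list.
Step by step:
`outer = [8, 7, 4]` → outer = [8, 7, 4]
`container = {'data': outer}` → container = {'data': [8, 7, 4]}
`container['data'].append(58)` → outer = [8, 7, 4, 58]; container = {'data': [8, 7, 4, 58]}
`print(outer)` → prints [8, 7, 4, 58]

Answer: [8, 7, 4, 58]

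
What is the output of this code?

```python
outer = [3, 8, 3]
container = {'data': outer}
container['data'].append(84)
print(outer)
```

Key concept: dict holds reference to list.
Step by step:
`outer = [3, 8, 3]` → outer = [3, 8, 3]
`container = {'data': outer}` → container = {'data': [3, 8, 3]}
`container['data'].append(84)` → outer = [3, 8, 3, 84]; container = {'data': [3, 8, 3, 84]}
`print(outer)` → prints [3, 8, 3, 84]

Answer: [3, 8, 3, 84]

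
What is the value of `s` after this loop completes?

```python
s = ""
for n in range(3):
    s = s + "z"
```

Repeat 'z' 3 times
`s` takes the values: "" → "z" → "zz" → "zzz"

Answer: "zzz"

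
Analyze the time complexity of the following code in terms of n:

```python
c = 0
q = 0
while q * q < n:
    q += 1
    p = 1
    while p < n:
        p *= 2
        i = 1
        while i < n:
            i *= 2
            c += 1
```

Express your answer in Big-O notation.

Each loop level contributes: √n × log n × log n. Multiplying the contributions gives O(√n log² n).

Answer: O(√n log² n)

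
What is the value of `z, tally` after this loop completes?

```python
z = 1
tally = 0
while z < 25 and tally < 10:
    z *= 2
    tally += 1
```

Double until >= 25 or 10 iterations
`z, tally` takes the values: (1, 0) → (2, 0) → (2, 1) → (4, 1) → (4, 2) → (8, 2) → (8, 3) → (16, 3) → (16, 4) → (32, 4) → (32, 5)

Answer: 32, 5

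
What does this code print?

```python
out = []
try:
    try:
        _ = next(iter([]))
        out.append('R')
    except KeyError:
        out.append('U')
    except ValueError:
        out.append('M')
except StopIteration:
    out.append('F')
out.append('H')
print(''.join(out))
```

Execution trace: 'F' (outer except StopIteration) → 'H' (after the try/except). Output: FH

Answer: FH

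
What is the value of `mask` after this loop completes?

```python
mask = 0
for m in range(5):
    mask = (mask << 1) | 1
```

Build 5 consecutive 1-bits: 0b11111
`mask` takes the values: 0 → 1 → 3 → 7 → 15 → 31

Answer: 31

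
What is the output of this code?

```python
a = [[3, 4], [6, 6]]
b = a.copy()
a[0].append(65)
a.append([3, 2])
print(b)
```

Key concept: shallow copy with nested lists.
Step by step:
`a = [[3, 4], [6, 6]]` → a = [[3, 4], [6, 6]]
`b = a.copy()` → b = [[3, 4], [6, 6]]
`a[0].append(65)` → a = [[3, 4, 65], [6, 6]]; b = [[3, 4, 65], [6, 6]]
`a.append([3, 2])` → a = [[3, 4, 65], [6, 6], [3, 2]]
`print(b)` → prints [[3, 4, 65], [6, 6]]

Answer: [[3, 4, 65], [6, 6]]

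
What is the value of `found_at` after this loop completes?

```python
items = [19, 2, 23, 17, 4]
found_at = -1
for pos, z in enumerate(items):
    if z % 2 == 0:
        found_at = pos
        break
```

First even number index in [19, 2, 23, 17, 4]
`found_at` takes the values: -1 → 1

Answer: 1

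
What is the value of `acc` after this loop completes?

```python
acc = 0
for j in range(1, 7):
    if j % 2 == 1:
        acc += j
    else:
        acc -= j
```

Add odd, subtract even
`acc` takes the values: 0 → 1 → -1 → 2 → -2 → 3 → -3

Answer: -3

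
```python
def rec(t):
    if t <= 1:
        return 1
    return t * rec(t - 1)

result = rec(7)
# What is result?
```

rec(7) = 7 * 6 * 5 * 4 * 3 * 2 * 1 = 5040

Answer: 5040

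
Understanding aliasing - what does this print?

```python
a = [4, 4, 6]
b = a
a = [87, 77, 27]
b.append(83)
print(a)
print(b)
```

Key concept: rebinding vs mutation: a is rebound to a new list, b still points at the original.
Step by step:
`a = [4, 4, 6]` → a = [4, 4, 6]
`b = a` → b = [4, 4, 6] (same object as a)
`a = [87, 77, 27]` → a = [87, 77, 27]
`b.append(83)` → b = [4, 4, 6, 83]
`print(a)` → prints [87, 77, 27]
`print(b)` → prints [4, 4, 6, 83]

Answer:
[87, 77, 27]
[4, 4, 6, 83]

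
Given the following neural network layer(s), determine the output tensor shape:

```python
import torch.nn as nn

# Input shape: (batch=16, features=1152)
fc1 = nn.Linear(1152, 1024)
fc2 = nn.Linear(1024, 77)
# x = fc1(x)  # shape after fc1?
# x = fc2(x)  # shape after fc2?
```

Input: (16, 1152) -> after fc1: (16, 1024) -> Output: (16, 77)

Answer: (16, 77)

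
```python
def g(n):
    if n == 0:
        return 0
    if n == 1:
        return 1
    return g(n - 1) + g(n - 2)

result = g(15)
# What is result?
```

Build up from base cases: g(0)=0, g(1)=1, g(2)=1, g(3)=2, g(4)=3, g(5)=5, g(6)=8, ..., g(15)=610

Answer: 610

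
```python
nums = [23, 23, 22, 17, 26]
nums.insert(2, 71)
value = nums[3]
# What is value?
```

Trace:
`nums = [23, 23, 22, 17, 26]` → nums = [23, 23, 22, 17, 26]
`nums.insert(2, 71)` → nums = [23, 23, 71, 22, 17, 26]
`value = nums[3]` → value = 22
So value = 22

Answer: 22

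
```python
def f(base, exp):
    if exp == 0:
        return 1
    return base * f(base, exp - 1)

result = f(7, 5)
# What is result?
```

f(7, 5) = 7 * 7 * 7 * 7 * 7 = 16807

Answer: 16807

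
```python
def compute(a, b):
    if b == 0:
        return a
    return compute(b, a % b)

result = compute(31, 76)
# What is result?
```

compute(31, 76) -> compute(76, 31) -> compute(31, 14) -> compute(14, 3) -> compute(3, 2) -> compute(2, 1) -> compute(1, 0) -> 1

Answer: 1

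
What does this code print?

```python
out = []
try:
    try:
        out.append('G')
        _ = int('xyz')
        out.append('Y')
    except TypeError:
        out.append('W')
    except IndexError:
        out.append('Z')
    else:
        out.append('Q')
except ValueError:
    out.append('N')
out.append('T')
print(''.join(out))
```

Execution trace: 'G' (try body) → 'N' (outer except ValueError) → 'T' (after the try/except). Output: GNT

Answer: GNT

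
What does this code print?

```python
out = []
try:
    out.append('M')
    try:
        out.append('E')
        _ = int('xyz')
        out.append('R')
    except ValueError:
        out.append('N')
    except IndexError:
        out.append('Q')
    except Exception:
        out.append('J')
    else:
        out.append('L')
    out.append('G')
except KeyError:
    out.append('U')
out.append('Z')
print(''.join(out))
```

Execution trace: 'M' (try body) → 'E' (inner try body) → 'N' (inner except ValueError) → 'G' (try body, no exception) → 'Z' (after the try/except). Output: MENGZ

Answer: MENGZ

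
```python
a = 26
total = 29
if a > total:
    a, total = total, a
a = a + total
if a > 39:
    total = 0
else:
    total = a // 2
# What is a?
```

Trace:
`a = 26` → a = 26
`total = 29` → total = 29
`if a > total: ...` → a > total is False → no variable changes
`a = a + total` → a = 55
`if a > 39: ...` → a > 39 is True → total = 0
So a = 55

Answer: 55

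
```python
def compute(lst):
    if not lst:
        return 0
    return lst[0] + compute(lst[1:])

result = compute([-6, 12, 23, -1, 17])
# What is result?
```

(-6) + 12 + 23 + (-1) + 17 + 0 = 45

Answer: 45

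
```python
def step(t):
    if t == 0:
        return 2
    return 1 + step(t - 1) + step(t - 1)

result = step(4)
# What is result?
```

step(t) = 1 + 2·step(t-1), step(0)=2. Closed form: (2+1)·2^4 - 1 = 47.

Answer: 47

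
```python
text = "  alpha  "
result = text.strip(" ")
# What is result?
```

Trace:
`text = "  alpha  "` → text = '  alpha  '
`result = text.strip(" ")` → result = 'alpha'
So result = 'alpha'

Answer: 'alpha'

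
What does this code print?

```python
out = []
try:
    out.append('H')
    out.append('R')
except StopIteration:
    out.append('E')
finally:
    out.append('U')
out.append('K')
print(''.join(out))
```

Execution trace: 'H' (try body) → 'R' (try body, no exception) → 'U' (finally) → 'K' (after the try/except). Output: HRUK

Answer: HRUK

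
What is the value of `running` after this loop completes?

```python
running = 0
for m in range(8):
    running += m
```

Sum of 0 to 7 = 28
`running` takes the values: 0 → 1 → 3 → 6 → 10 → 15 → 21 → 28

Answer: 28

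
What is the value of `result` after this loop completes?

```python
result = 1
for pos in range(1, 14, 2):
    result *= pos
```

Product of 1, 3, 5, ... up to 13
`result` takes the values: 1 → 3 → 15 → 105 → 945 → 10395 → 135135

Answer: 135135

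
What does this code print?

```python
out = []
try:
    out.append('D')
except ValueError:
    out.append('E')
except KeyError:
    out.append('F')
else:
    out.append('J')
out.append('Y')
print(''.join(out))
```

Execution trace: 'D' (try body, no exception) → 'J' (else) → 'Y' (after the try/except). Output: DJY

Answer: DJY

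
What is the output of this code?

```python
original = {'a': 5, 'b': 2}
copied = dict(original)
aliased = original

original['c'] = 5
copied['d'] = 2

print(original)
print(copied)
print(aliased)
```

Key concept: dict() creates copy, assignment creates alias.
Step by step:
`original = {'a': 5, 'b': 2}` → original = {'a': 5, 'b': 2}
`copied = dict(original)` → copied = {'a': 5, 'b': 2}
`aliased = original` → aliased = {'a': 5, 'b': 2} (same object as original)
`original['c'] = 5` → original = {'a': 5, 'b': 2, 'c': 5} (same object as aliased); aliased = {'a': 5, 'b': 2, 'c': 5} (same object as original)
`copied['d'] = 2` → copied = {'a': 5, 'b': 2, 'd': 2}
`print(original)` → prints {'a': 5, 'b': 2, 'c': 5}
`print(copied)` → prints {'a': 5, 'b': 2, 'd': 2}
`print(aliased)` → prints {'a': 5, 'b': 2, 'c': 5}

Answer:
{'a': 5, 'b': 2, 'c': 5}
{'a': 5, 'b': 2, 'd': 2}
{'a': 5, 'b': 2, 'c': 5}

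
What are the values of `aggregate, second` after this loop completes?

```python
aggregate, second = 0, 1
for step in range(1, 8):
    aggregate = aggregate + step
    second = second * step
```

Sum and factorial of 1 to 7
`aggregate, second` takes the values: (0, 1) → (1, 1) → (3, 1) → (3, 2) → (6, 2) → (6, 6) → (10, 6) → (10, 24) → (15, 24) → (15, 120) → (21, 120) → (21, 720) → (28, 720) → (28, 5040)

Answer: 28, 5040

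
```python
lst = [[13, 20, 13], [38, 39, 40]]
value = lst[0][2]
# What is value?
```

Trace:
`lst = [[13, 20, 13], [38, 39, 40]]` → lst = [[13, 20, 13], [38, 39, 40]]
`value = lst[0][2]` → value = 13
So value = 13

Answer: 13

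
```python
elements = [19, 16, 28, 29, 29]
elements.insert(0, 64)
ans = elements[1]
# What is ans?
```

Trace:
`elements = [19, 16, 28, 29, 29]` → elements = [19, 16, 28, 29, 29]
`elements.insert(0, 64)` → elements = [64, 19, 16, 28, 29, 29]
`ans = elements[1]` → ans = 19
So ans = 19

Answer: 19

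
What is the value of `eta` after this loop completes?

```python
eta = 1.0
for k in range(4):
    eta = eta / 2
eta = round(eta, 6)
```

Halving LR 4 times: 1 / 2^4
`eta` takes the values: 1.0 → 0.5 → 0.25 → 0.125 → 0.0625

Answer: 0.0625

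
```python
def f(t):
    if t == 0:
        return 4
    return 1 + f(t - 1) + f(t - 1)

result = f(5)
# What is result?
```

f(t) = 1 + 2·f(t-1), f(0)=4. Closed form: (4+1)·2^5 - 1 = 159.

Answer: 159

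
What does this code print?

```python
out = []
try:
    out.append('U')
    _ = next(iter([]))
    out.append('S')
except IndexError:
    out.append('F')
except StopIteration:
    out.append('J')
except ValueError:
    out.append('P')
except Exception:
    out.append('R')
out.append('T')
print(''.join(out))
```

Execution trace: 'U' (try body) → 'J' (except StopIteration) → 'T' (after the try/except). Output: UJT

Answer: UJT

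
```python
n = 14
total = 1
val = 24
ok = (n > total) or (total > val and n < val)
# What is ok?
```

Trace:
`n = 14` → n = 14
`total = 1` → total = 1
`val = 24` → val = 24
`ok = (n > total) or (total > val and n < val)` → ok = True
So ok = True

Answer: True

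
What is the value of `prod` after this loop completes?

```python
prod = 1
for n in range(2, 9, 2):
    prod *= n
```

Product of even numbers 2 to 8
`prod` takes the values: 1 → 2 → 8 → 48 → 384

Answer: 384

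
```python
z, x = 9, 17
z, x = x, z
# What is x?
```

Trace:
`z, x = 9, 17` → z = 9; x = 17
`z, x = x, z` → z = 17; x = 9
So x = 9

Answer: 9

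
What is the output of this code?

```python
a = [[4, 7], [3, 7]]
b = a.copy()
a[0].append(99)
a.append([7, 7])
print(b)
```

Key concept: shallow copy with nested lists.
Step by step:
`a = [[4, 7], [3, 7]]` → a = [[4, 7], [3, 7]]
`b = a.copy()` → b = [[4, 7], [3, 7]]
`a[0].append(99)` → a = [[4, 7, 99], [3, 7]]; b = [[4, 7, 99], [3, 7]]
`a.append([7, 7])` → a = [[4, 7, 99], [3, 7], [7, 7]]
`print(b)` → prints [[4, 7, 99], [3, 7]]

Answer: [[4, 7, 99], [3, 7]]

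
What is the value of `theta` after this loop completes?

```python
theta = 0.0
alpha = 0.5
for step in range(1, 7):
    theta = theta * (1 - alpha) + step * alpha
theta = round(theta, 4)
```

Moving average with lr=0.5
`theta` takes the values: 0.0 → 0.5 → 1.25 → 2.125 → 3.0625 → 4.03125 → 5.015625 → 5.0156

Answer: 5.0156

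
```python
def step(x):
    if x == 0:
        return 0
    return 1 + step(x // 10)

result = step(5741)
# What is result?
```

Count of digits of 5741: 4

Answer: 4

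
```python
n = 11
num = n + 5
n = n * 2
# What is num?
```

Trace:
`n = 11` → n = 11
`num = n + 5` → num = 16
`n = n * 2` → n = 22
So num = 16

Answer: 16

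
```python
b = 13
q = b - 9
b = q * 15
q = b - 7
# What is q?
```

Trace:
`b = 13` → b = 13
`q = b - 9` → q = 4
`b = q * 15` → b = 60
`q = b - 7` → q = 53
So q = 53

Answer: 53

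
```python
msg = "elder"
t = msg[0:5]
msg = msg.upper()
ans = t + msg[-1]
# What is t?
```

Trace:
`msg = "elder"` → msg = 'elder'
`t = msg[0:5]` → t = 'elder'
`msg = msg.upper()` → msg = 'ELDER'
`ans = t + msg[-1]` → ans = 'elderR'
So t = 'elder'

Answer: 'elder'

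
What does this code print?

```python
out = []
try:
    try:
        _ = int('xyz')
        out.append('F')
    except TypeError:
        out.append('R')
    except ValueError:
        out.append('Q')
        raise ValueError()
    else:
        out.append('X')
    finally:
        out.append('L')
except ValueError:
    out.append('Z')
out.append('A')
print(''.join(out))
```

Execution trace: 'Q' (inner except ValueError) → 'L' (inner finally) → 'Z' (outer except ValueError) → 'A' (after the try/except). Output: QLZA

Answer: QLZA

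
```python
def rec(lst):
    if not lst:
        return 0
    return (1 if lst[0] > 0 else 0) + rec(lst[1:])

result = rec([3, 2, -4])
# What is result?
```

Count of positive elements in [3, 2, -4] = 2

Answer: 2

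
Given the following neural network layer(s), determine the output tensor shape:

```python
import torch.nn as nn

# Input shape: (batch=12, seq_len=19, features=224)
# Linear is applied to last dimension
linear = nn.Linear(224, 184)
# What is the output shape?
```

Input: (12, 19, 224) -> Output: (12, 19, 184)

Answer: (12, 19, 184)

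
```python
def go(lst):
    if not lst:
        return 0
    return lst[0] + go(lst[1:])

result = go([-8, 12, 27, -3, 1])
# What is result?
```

(-8) + 12 + 27 + (-3) + 1 + 0 = 29

Answer: 29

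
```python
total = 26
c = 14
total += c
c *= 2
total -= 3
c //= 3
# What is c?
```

Trace:
`total = 26` → total = 26
`c = 14` → c = 14
`total += c` → total = 40
`c *= 2` → c = 28
`total -= 3` → total = 37
`c //= 3` → c = 9
So c = 9

Answer: 9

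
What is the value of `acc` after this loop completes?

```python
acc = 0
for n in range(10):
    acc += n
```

Sum of 0 to 9 = 45
`acc` takes the values: 0 → 1 → 3 → 6 → 10 → 15 → 21 → 28 → 36 → 45

Answer: 45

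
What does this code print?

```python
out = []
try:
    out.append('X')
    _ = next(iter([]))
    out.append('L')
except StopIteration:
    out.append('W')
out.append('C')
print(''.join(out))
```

Execution trace: 'X' (try body) → 'W' (except StopIteration) → 'C' (after the try/except). Output: XWC

Answer: XWC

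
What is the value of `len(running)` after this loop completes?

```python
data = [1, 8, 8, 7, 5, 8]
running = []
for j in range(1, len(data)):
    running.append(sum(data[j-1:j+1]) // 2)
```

Number of 2-element averages
`running` takes the values: [] → [4] → [4, 8] → [4, 8, 7] → [4, 8, 7, 6] → [4, 8, 7, 6, 6]
So `len(running)` = 5

Answer: 5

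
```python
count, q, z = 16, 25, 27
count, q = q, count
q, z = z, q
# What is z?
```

Trace:
`count, q, z = 16, 25, 27` → count = 16; q = 25; z = 27
`count, q = q, count` → count = 25; q = 16
`q, z = z, q` → q = 27; z = 16
So z = 16

Answer: 16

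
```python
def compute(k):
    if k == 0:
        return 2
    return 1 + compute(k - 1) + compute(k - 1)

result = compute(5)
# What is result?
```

compute(k) = 1 + 2·compute(k-1), compute(0)=2. Closed form: (2+1)·2^5 - 1 = 95.

Answer: 95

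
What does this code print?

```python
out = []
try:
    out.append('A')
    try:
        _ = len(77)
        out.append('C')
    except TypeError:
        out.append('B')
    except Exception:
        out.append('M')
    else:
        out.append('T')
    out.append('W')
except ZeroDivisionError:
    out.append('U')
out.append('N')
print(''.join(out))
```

Execution trace: 'A' (try body) → 'B' (inner except TypeError) → 'W' (try body, no exception) → 'N' (after the try/except). Output: ABWN

Answer: ABWN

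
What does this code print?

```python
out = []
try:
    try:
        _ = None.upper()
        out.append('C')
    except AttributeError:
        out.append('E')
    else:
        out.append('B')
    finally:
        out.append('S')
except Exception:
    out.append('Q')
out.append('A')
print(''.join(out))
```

Execution trace: 'E' (inner except AttributeError) → 'S' (inner finally) → 'A' (after the try/except). Output: ESA

Answer: ESA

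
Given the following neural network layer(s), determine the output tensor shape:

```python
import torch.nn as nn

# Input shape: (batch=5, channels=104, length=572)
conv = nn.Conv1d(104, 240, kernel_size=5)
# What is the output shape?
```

Input: (5, 104, 572) -> Output: (5, 240, 568)

Answer: (5, 240, 568)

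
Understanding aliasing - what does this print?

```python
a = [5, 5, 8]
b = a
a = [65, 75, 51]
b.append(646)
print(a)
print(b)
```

Key concept: rebinding vs mutation: a is rebound to a new list, b still points at the original.
Step by step:
`a = [5, 5, 8]` → a = [5, 5, 8]
`b = a` → b = [5, 5, 8] (same object as a)
`a = [65, 75, 51]` → a = [65, 75, 51]
`b.append(646)` → b = [5, 5, 8, 646]
`print(a)` → prints [65, 75, 51]
`print(b)` → prints [5, 5, 8, 646]

Answer:
[65, 75, 51]
[5, 5, 8, 646]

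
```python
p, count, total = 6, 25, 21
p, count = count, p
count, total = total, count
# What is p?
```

Trace:
`p, count, total = 6, 25, 21` → p = 6; count = 25; total = 21
`p, count = count, p` → p = 25; count = 6
`count, total = total, count` → count = 21; total = 6
So p = 25

Answer: 25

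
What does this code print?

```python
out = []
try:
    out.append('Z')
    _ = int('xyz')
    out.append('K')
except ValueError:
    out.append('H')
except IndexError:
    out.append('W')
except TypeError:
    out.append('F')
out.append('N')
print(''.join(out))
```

Execution trace: 'Z' (try body) → 'H' (except ValueError) → 'N' (after the try/except). Output: ZHN

Answer: ZHN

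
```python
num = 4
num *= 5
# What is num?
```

Trace:
`num = 4` → num = 4
`num *= 5` → num = 20
So num = 20

Answer: 20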